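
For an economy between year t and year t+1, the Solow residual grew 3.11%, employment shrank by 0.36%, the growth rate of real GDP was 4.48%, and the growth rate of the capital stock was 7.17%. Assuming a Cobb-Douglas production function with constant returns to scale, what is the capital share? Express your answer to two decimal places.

The capital share is 0.23.

gY = gA + α·gK + (1−α)·gL, so gY − gA − gL = α(gK − gL).
4.48 − 3.11 + 0.36 = α × (7.17 − (-0.36)).
1.73 = 7.53 α, so α = 0.2297.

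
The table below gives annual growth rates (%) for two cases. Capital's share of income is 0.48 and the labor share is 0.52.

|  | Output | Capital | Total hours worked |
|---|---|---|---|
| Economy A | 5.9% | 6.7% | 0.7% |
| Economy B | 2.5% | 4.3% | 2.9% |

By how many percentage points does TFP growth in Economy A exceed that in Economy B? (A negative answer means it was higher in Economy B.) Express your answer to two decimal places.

Labor's share = 1 − 0.48 = 0.52.
Economy A: TFP = 5.9 − 3.216 − 0.364 = 2.32%.
Economy B: TFP = 2.5 − 2.064 − 1.508 = -1.072%.
Difference = 2.32 − (-1.072) = 3.392 pp.

3.39 percentage points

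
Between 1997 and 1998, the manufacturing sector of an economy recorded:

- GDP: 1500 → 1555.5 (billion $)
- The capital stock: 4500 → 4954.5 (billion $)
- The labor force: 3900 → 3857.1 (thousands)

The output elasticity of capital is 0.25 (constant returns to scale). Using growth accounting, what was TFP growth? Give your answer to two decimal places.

2.00%

GDP growth = (1555.5 − 1500) / 1500 = 3.7%.
The capital stock growth = (4954.5 − 4500) / 4500 = 10.1%.
The labor force growth = (3857.1 − 3900) / 3900 = -1.1%.
Labor's share = 1 − 0.25 = 0.75.
The capital stock: 0.25 × 10.1 = 2.525 pp.
The labor force: 0.75 × (-1.1) = -0.825 pp.
TFP growth = 3.7 − 1.7 = 2%.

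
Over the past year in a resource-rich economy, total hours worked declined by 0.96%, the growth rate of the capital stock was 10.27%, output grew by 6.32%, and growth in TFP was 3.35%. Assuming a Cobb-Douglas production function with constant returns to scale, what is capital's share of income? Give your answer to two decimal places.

gY = gA + α·gK + (1−α)·gL, so gY − gA − gL = α(gK − gL).
6.32 − 3.35 + 0.96 = α × (10.27 − (-0.96)).
3.93 = 11.23 α, so α = 0.35.

Capital's share of income is 0.35.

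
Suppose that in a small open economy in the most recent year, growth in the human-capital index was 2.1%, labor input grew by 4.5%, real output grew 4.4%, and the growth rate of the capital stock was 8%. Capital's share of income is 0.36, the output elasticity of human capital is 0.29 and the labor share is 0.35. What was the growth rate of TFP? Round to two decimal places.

-0.66%

Labor's share = 1 − 0.36 − 0.29 = 0.35.
The capital stock: 0.36 × 8 = 2.88 pp.
The human-capital index: 0.29 × 2.1 = 0.609 pp.
Labor input: 0.35 × 4.5 = 1.575 pp.
TFP growth = 4.4 − 5.064 = -0.664%.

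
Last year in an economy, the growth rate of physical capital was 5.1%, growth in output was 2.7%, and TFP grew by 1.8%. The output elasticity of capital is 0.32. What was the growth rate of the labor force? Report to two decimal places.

Labor's share = 1 − 0.32 = 0.68.
gY = gA + 0.32×5.1 + 0.68×g.
0.68×g = 2.7 − 1.8 − 1.632 = -0.732.
g = -0.732 / 0.68 = -1.0765%.

-1.08%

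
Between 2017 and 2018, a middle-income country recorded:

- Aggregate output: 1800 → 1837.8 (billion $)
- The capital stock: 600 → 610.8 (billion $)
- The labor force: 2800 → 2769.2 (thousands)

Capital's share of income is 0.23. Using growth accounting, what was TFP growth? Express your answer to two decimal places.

Aggregate output growth = (1837.8 − 1800) / 1800 = 2.1%.
The capital stock growth = (610.8 − 600) / 600 = 1.8%.
The labor force growth = (2769.2 − 2800) / 2800 = -1.1%.
Labor's share = 1 − 0.23 = 0.77.
The capital stock: 0.23 × 1.8 = 0.414 pp.
The labor force: 0.77 × (-1.1) = -0.847 pp.
TFP growth = 2.1 + 0.433 = 2.533%.

2.53%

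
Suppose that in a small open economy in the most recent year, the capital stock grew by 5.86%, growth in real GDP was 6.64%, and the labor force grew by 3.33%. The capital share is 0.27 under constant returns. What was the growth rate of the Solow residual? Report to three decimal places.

2.627%

Labor's share = 1 − 0.27 = 0.73.
The capital stock: 0.27 × 5.86 = 1.5822 pp.
The labor force: 0.73 × 3.33 = 2.4309 pp.
TFP growth = 6.64 − 4.0131 = 2.6269%.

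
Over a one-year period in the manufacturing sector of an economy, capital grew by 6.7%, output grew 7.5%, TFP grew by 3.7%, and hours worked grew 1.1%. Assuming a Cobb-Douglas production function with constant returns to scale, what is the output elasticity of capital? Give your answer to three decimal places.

gY = gA + α·gK + (1−α)·gL, so gY − gA − gL = α(gK − gL).
7.5 − 3.7 − 1.1 = α × (6.7 − 1.1).
2.7 = 5.6 α, so α = 0.48214.

The output elasticity of capital is 0.482.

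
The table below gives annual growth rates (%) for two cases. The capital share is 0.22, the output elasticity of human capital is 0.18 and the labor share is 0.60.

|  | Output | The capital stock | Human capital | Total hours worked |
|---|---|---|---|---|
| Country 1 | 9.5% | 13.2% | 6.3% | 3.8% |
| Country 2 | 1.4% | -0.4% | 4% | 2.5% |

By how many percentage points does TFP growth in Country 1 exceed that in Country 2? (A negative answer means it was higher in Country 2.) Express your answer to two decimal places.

Labor's share = 1 − 0.22 − 0.18 = 0.6.
Country 1: TFP = 9.5 − 2.904 − 1.134 − 2.28 = 3.182%.
Country 2: TFP = 1.4 + 0.088 − 0.72 − 1.5 = -0.732%.
Difference = 3.182 − (-0.732) = 3.914 pp.

3.91 percentage points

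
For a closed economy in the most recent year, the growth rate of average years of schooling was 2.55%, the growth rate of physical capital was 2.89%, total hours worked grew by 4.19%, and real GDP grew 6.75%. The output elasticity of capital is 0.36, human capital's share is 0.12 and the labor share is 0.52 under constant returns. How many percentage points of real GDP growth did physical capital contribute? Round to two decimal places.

Contribution = share × growth = 0.36 × 2.89 = 1.0404 pp.

1.04 percentage points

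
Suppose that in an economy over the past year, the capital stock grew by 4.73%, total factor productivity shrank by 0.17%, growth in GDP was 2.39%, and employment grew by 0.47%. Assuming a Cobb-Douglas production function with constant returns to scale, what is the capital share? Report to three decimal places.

gY = gA + α·gK + (1−α)·gL, so gY − gA − gL = α(gK − gL).
2.39 + 0.17 − 0.47 = α × (4.73 − 0.47).
2.09 = 4.26 α, so α = 0.49061.

The capital share is 0.491.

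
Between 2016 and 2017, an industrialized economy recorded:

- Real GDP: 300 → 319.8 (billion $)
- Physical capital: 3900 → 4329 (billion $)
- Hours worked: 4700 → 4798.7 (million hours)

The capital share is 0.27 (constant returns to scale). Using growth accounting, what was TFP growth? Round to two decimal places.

2.10%

Real GDP growth = (319.8 − 300) / 300 = 6.6%.
Physical capital growth = (4329 − 3900) / 3900 = 11%.
Hours worked growth = (4798.7 − 4700) / 4700 = 2.1%.
Labor's share = 1 − 0.27 = 0.73.
Physical capital: 0.27 × 11 = 2.97 pp.
Hours worked: 0.73 × 2.1 = 1.533 pp.
TFP growth = 6.6 − 4.503 = 2.097%.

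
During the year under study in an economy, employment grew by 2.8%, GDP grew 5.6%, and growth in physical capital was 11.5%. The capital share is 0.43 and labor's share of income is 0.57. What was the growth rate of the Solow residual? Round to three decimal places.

Labor's share = 1 − 0.43 = 0.57.
Physical capital: 0.43 × 11.5 = 4.945 pp.
Employment: 0.57 × 2.8 = 1.596 pp.
TFP growth = 5.6 − 6.541 = -0.941%.

-0.941%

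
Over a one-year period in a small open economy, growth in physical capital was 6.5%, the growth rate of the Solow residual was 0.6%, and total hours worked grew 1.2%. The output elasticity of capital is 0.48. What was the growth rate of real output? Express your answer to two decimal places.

4.34%

Labor's share = 1 − 0.48 = 0.52.
Physical capital: 0.48 × 6.5 = 3.12 pp.
Total hours worked: 0.52 × 1.2 = 0.624 pp.
Output growth = 0.6 + 3.744 = 4.344%.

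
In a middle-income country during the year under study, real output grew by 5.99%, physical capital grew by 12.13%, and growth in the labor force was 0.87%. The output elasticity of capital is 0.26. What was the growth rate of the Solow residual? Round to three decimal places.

Labor's share = 1 − 0.26 = 0.74.
Physical capital: 0.26 × 12.13 = 3.1538 pp.
The labor force: 0.74 × 0.87 = 0.6438 pp.
TFP growth = 5.99 − 3.7976 = 2.1924%.

2.192%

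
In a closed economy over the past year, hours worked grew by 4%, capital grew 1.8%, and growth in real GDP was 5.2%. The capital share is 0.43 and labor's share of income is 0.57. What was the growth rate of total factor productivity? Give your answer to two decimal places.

2.15%

Labor's share = 1 − 0.43 = 0.57.
Capital: 0.43 × 1.8 = 0.774 pp.
Hours worked: 0.57 × 4 = 2.28 pp.
TFP growth = 5.2 − 3.054 = 2.146%.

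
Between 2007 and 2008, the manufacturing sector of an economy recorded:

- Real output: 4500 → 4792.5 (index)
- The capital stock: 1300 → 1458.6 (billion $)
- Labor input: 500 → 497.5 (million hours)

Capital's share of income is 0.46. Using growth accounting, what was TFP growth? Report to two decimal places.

TFP growth was 1.16%.

Real output growth = (4792.5 − 4500) / 4500 = 6.5%.
The capital stock growth = (1458.6 − 1300) / 1300 = 12.2%.
Labor input growth = (497.5 − 500) / 500 = -0.5%.
Labor's share = 1 − 0.46 = 0.54.
The capital stock: 0.46 × 12.2 = 5.612 pp.
Labor input: 0.54 × (-0.5) = -0.27 pp.
TFP growth = 6.5 − 5.342 = 1.158%.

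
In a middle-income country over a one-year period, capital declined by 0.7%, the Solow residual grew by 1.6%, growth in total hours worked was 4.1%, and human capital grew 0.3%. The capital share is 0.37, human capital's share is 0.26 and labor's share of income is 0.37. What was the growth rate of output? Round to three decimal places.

Labor's share = 1 − 0.37 − 0.26 = 0.37.
Capital: 0.37 × (-0.7) = -0.259 pp.
Human capital: 0.26 × 0.3 = 0.078 pp.
Total hours worked: 0.37 × 4.1 = 1.517 pp.
Output growth = 1.6 + 1.336 = 2.936%.

Output growth was 2.936%.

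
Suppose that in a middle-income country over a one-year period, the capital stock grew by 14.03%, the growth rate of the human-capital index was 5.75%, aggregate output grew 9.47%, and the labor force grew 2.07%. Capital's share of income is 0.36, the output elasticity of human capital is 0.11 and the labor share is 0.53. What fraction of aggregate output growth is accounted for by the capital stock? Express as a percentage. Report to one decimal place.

The capital stock accounted for 53.3% of growth.

The capital stock contributed 0.36 × 14.03 = 5.0508 pp.
Share of growth = 5.0508 / 9.47 × 100 = 53.335%.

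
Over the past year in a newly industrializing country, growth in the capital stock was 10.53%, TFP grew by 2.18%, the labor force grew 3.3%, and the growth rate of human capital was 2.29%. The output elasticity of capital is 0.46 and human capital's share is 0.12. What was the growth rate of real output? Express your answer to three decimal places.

Labor's share = 1 − 0.46 − 0.12 = 0.42.
The capital stock: 0.46 × 10.53 = 4.8438 pp.
Human capital: 0.12 × 2.29 = 0.2748 pp.
The labor force: 0.42 × 3.3 = 1.386 pp.
Output growth = 2.18 + 6.5046 = 8.6846%.

Real output growth was 8.685%.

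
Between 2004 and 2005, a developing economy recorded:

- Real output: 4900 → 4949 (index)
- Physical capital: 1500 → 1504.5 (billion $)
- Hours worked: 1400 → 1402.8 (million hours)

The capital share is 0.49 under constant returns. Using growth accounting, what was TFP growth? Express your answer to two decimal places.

Real output growth = (4949 − 4900) / 4900 = 1%.
Physical capital growth = (1504.5 − 1500) / 1500 = 0.3%.
Hours worked growth = (1402.8 − 1400) / 1400 = 0.2%.
Labor's share = 1 − 0.49 = 0.51.
Physical capital: 0.49 × 0.3 = 0.147 pp.
Hours worked: 0.51 × 0.2 = 0.102 pp.
TFP growth = 1 − 0.249 = 0.751%.

TFP grew 0.75%.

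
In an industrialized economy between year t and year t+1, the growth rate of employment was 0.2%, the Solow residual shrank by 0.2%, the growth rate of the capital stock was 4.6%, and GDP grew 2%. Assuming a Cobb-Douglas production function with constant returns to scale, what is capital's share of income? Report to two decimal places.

gY = gA + α·gK + (1−α)·gL, so gY − gA − gL = α(gK − gL).
2 + 0.2 − 0.2 = α × (4.6 − 0.2).
2 = 4.4 α, so α = 0.4545.

Capital's share of income is 0.45.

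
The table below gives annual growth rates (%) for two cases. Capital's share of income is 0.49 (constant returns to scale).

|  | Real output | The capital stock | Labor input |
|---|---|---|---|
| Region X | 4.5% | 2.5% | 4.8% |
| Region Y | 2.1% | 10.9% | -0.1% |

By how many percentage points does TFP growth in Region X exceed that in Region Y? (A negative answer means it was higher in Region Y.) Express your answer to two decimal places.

4.02 percentage points

Labor's share = 1 − 0.49 = 0.51.
Region X: TFP = 4.5 − 1.225 − 2.448 = 0.827%.
Region Y: TFP = 2.1 − 5.341 + 0.051 = -3.19%.
Difference = 0.827 − (-3.19) = 4.017 pp.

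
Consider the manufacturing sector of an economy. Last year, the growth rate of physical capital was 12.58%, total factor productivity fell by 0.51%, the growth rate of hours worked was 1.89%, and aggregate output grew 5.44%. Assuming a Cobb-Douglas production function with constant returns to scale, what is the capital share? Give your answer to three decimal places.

gY = gA + α·gK + (1−α)·gL, so gY − gA − gL = α(gK − gL).
5.44 + 0.51 − 1.89 = α × (12.58 − 1.89).
4.06 = 10.69 α, so α = 0.37979.

The capital share is 0.380.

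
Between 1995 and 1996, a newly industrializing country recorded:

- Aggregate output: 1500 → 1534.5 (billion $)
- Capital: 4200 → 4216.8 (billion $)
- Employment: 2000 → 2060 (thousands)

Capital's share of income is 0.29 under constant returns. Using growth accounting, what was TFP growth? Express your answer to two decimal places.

Aggregate output growth = (1534.5 − 1500) / 1500 = 2.3%.
Capital growth = (4216.8 − 4200) / 4200 = 0.4%.
Employment growth = (2060 − 2000) / 2000 = 3%.
Labor's share = 1 − 0.29 = 0.71.
Capital: 0.29 × 0.4 = 0.116 pp.
Employment: 0.71 × 3 = 2.13 pp.
TFP growth = 2.3 − 2.246 = 0.054%.

0.05%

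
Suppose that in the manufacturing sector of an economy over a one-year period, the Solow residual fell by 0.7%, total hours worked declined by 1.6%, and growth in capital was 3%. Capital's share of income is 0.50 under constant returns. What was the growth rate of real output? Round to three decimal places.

Labor's share = 1 − 0.5 = 0.5.
Capital: 0.5 × 3 = 1.5 pp.
Total hours worked: 0.5 × (-1.6) = -0.8 pp.
Output growth = -0.7 + 0.7 = 0%.

Real output growth was 0.000%.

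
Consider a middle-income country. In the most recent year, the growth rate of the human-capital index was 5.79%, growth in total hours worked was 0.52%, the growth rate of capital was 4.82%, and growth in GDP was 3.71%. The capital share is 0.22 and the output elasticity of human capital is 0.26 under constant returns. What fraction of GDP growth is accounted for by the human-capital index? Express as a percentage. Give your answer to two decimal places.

The human-capital index accounted for 40.58% of growth.

The human-capital index contributed 0.26 × 5.79 = 1.5054 pp.
Share of growth = 1.5054 / 3.71 × 100 = 40.5768%.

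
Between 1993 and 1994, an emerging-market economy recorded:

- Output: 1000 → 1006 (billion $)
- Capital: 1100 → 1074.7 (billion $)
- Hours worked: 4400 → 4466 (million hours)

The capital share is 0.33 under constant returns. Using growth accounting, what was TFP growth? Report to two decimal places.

TFP grew 0.35%.

Output growth = (1006 − 1000) / 1000 = 0.6%.
Capital growth = (1074.7 − 1100) / 1100 = -2.3%.
Hours worked growth = (4466 − 4400) / 4400 = 1.5%.
Labor's share = 1 − 0.33 = 0.67.
Capital: 0.33 × (-2.3) = -0.759 pp.
Hours worked: 0.67 × 1.5 = 1.005 pp.
TFP growth = 0.6 − 0.246 = 0.354%.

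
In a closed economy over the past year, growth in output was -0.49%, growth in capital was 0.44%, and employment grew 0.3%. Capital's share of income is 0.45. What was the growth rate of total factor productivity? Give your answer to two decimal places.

-0.85%

Labor's share = 1 − 0.45 = 0.55.
Capital: 0.45 × 0.44 = 0.198 pp.
Employment: 0.55 × 0.3 = 0.165 pp.
TFP growth = -0.49 − 0.363 = -0.853%.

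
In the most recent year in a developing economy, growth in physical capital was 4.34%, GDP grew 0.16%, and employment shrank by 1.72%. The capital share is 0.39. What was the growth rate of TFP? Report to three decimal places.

-0.483%

Labor's share = 1 − 0.39 = 0.61.
Physical capital: 0.39 × 4.34 = 1.6926 pp.
Employment: 0.61 × (-1.72) = -1.0492 pp.
TFP growth = 0.16 − 0.6434 = -0.4834%.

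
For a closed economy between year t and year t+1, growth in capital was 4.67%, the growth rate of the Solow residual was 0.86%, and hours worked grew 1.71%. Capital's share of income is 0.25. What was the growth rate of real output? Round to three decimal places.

Labor's share = 1 − 0.25 = 0.75.
Capital: 0.25 × 4.67 = 1.1675 pp.
Hours worked: 0.75 × 1.71 = 1.2825 pp.
Output growth = 0.86 + 2.45 = 3.31%.

Real output growth was 3.310%.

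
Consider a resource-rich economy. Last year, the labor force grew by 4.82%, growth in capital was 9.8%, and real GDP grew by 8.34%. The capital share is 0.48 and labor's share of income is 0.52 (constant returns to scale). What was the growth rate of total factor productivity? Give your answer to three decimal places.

Labor's share = 1 − 0.48 = 0.52.
Capital: 0.48 × 9.8 = 4.704 pp.
The labor force: 0.52 × 4.82 = 2.5064 pp.
TFP growth = 8.34 − 7.2104 = 1.1296%.

Total factor productivity grew 1.130%.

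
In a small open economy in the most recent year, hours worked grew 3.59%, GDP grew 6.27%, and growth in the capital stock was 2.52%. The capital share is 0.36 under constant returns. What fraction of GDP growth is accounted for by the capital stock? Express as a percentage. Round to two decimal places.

The capital stock contributed 0.36 × 2.52 = 0.9072 pp.
Share of growth = 0.9072 / 6.27 × 100 = 14.4689%.

The capital stock accounted for 14.47% of growth.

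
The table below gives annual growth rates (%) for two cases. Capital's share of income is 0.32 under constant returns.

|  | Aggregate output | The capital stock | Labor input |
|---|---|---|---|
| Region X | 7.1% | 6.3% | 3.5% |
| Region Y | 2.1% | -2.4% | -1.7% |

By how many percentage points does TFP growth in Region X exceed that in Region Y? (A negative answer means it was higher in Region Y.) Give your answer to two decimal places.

Labor's share = 1 − 0.32 = 0.68.
Region X: TFP = 7.1 − 2.016 − 2.38 = 2.704%.
Region Y: TFP = 2.1 + 0.768 + 1.156 = 4.024%.
Difference = 2.704 − (4.024) = -1.32 pp.

-1.32 percentage points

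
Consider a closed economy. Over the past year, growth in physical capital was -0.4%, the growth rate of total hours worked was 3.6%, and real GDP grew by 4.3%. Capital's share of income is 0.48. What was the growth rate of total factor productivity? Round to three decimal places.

Labor's share = 1 − 0.48 = 0.52.
Physical capital: 0.48 × (-0.4) = -0.192 pp.
Total hours worked: 0.52 × 3.6 = 1.872 pp.
TFP growth = 4.3 − 1.68 = 2.62%.

Total factor productivity grew 2.620%.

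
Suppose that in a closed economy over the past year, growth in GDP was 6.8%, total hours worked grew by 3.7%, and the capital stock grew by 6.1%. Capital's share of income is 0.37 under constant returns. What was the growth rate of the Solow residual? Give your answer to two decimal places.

Labor's share = 1 − 0.37 = 0.63.
The capital stock: 0.37 × 6.1 = 2.257 pp.
Total hours worked: 0.63 × 3.7 = 2.331 pp.
TFP growth = 6.8 − 4.588 = 2.212%.

The Solow residual grew 2.21%.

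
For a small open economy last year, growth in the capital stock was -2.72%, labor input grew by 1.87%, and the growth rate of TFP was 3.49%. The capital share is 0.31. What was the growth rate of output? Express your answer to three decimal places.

Labor's share = 1 − 0.31 = 0.69.
The capital stock: 0.31 × (-2.72) = -0.8432 pp.
Labor input: 0.69 × 1.87 = 1.2903 pp.
Output growth = 3.49 + 0.4471 = 3.9371%.

Output growth was 3.937%.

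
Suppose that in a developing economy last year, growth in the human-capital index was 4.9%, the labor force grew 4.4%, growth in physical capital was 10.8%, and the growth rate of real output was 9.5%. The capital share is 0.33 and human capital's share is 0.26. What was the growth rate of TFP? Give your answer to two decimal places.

Labor's share = 1 − 0.33 − 0.26 = 0.41.
Physical capital: 0.33 × 10.8 = 3.564 pp.
The human-capital index: 0.26 × 4.9 = 1.274 pp.
The labor force: 0.41 × 4.4 = 1.804 pp.
TFP growth = 9.5 − 6.642 = 2.858%.

2.86%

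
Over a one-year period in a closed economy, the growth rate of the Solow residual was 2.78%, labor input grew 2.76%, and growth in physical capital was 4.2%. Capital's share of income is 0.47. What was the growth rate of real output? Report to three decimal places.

Labor's share = 1 − 0.47 = 0.53.
Physical capital: 0.47 × 4.2 = 1.974 pp.
Labor input: 0.53 × 2.76 = 1.4628 pp.
Output growth = 2.78 + 3.4368 = 6.2168%.

6.217%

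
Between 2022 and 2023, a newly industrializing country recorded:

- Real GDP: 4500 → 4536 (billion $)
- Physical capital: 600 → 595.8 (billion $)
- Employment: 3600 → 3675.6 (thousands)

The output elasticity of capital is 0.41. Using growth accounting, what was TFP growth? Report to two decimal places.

-0.15%

Real GDP growth = (4536 − 4500) / 4500 = 0.8%.
Physical capital growth = (595.8 − 600) / 600 = -0.7%.
Employment growth = (3675.6 − 3600) / 3600 = 2.1%.
Labor's share = 1 − 0.41 = 0.59.
Physical capital: 0.41 × (-0.7) = -0.287 pp.
Employment: 0.59 × 2.1 = 1.239 pp.
TFP growth = 0.8 − 0.952 = -0.152%.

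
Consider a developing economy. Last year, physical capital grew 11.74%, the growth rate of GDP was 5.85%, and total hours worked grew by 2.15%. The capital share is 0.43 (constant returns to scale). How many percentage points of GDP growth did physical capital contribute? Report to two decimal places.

Contribution = share × growth = 0.43 × 11.74 = 5.0482 pp.

5.05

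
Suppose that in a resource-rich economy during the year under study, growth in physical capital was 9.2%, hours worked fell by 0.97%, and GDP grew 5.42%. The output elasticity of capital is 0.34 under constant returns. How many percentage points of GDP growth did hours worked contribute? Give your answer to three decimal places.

-0.640 percentage points

Labor's share = 1 − 0.34 = 0.66.
Contribution = share × growth = 0.66 × (-0.97) = -0.6402 pp.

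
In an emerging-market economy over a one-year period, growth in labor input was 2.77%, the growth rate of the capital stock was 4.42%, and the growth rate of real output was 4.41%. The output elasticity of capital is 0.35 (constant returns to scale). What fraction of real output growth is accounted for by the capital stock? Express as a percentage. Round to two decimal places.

The capital stock contributed 0.35 × 4.42 = 1.547 pp.
Share of growth = 1.547 / 4.41 × 100 = 35.0794%.

The capital stock accounted for 35.08% of growth.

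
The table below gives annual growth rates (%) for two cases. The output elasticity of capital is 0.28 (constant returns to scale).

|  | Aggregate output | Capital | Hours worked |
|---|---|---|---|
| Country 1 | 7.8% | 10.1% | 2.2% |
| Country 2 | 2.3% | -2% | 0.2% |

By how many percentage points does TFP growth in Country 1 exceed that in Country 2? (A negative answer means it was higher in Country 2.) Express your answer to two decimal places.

Labor's share = 1 − 0.28 = 0.72.
Country 1: TFP = 7.8 − 2.828 − 1.584 = 3.388%.
Country 2: TFP = 2.3 + 0.56 − 0.144 = 2.716%.
Difference = 3.388 − (2.716) = 0.672 pp.

0.67 percentage points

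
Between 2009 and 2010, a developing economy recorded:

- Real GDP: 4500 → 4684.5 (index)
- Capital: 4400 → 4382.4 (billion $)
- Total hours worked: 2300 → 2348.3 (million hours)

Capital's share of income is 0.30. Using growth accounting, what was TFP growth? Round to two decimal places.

2.75%

Real GDP growth = (4684.5 − 4500) / 4500 = 4.1%.
Capital growth = (4382.4 − 4400) / 4400 = -0.4%.
Total hours worked growth = (2348.3 − 2300) / 2300 = 2.1%.
Labor's share = 1 − 0.3 = 0.7.
Capital: 0.3 × (-0.4) = -0.12 pp.
Total hours worked: 0.7 × 2.1 = 1.47 pp.
TFP growth = 4.1 − 1.35 = 2.75%.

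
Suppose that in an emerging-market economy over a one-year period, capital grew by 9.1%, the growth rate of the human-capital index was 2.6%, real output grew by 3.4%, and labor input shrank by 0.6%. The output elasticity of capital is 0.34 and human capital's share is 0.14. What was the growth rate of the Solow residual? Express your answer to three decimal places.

Labor's share = 1 − 0.34 − 0.14 = 0.52.
Capital: 0.34 × 9.1 = 3.094 pp.
The human-capital index: 0.14 × 2.6 = 0.364 pp.
Labor input: 0.52 × (-0.6) = -0.312 pp.
TFP growth = 3.4 − 3.146 = 0.254%.

The Solow residual grew 0.254%.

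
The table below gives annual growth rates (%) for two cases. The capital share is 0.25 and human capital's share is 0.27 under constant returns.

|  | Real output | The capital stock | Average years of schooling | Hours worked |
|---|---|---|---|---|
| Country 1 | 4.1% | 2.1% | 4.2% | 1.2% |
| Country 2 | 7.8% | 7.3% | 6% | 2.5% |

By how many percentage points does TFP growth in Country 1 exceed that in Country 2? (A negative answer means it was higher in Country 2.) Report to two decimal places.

-1.29 percentage points

Labor's share = 1 − 0.25 − 0.27 = 0.48.
Country 1: TFP = 4.1 − 0.525 − 1.134 − 0.576 = 1.865%.
Country 2: TFP = 7.8 − 1.825 − 1.62 − 1.2 = 3.155%.
Difference = 1.865 − (3.155) = -1.29 pp.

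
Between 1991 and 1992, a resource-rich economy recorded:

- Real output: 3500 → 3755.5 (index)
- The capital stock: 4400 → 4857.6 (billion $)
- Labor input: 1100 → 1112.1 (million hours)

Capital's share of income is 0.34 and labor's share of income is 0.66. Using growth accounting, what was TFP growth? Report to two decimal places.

Real output growth = (3755.5 − 3500) / 3500 = 7.3%.
The capital stock growth = (4857.6 − 4400) / 4400 = 10.4%.
Labor input growth = (1112.1 − 1100) / 1100 = 1.1%.
Labor's share = 1 − 0.34 = 0.66.
The capital stock: 0.34 × 10.4 = 3.536 pp.
Labor input: 0.66 × 1.1 = 0.726 pp.
TFP growth = 7.3 − 4.262 = 3.038%.

3.04%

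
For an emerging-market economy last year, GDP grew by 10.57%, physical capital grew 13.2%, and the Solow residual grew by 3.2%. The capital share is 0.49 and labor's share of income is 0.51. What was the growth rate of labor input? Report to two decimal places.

Labor's share = 1 − 0.49 = 0.51.
gY = gA + 0.49×13.2 + 0.51×g.
0.51×g = 10.57 − 3.2 − 6.468 = 0.902.
g = 0.902 / 0.51 = 1.7686%.

1.77%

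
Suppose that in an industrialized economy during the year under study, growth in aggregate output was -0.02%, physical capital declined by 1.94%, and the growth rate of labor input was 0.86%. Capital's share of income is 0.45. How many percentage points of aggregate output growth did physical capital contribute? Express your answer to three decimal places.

-0.873 percentage points

Contribution = share × growth = 0.45 × (-1.94) = -0.873 pp.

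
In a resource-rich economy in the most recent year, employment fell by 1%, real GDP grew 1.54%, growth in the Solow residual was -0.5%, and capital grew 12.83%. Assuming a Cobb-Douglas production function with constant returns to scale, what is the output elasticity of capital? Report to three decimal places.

0.220

gY = gA + α·gK + (1−α)·gL, so gY − gA − gL = α(gK − gL).
1.54 + 0.5 + 1 = α × (12.83 − (-1)).
3.04 = 13.83 α, so α = 0.21981.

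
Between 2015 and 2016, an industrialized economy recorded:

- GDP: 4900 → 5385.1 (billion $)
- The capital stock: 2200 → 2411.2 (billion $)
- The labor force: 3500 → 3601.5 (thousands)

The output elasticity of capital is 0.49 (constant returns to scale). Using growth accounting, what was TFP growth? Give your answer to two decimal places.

3.72%

GDP growth = (5385.1 − 4900) / 4900 = 9.9%.
The capital stock growth = (2411.2 − 2200) / 2200 = 9.6%.
The labor force growth = (3601.5 − 3500) / 3500 = 2.9%.
Labor's share = 1 − 0.49 = 0.51.
The capital stock: 0.49 × 9.6 = 4.704 pp.
The labor force: 0.51 × 2.9 = 1.479 pp.
TFP growth = 9.9 − 6.183 = 3.717%.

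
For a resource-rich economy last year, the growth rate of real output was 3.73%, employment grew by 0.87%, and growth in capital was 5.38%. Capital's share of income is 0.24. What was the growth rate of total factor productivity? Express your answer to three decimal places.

Labor's share = 1 − 0.24 = 0.76.
Capital: 0.24 × 5.38 = 1.2912 pp.
Employment: 0.76 × 0.87 = 0.6612 pp.
TFP growth = 3.73 − 1.9524 = 1.7776%.

Total factor productivity growth was 1.778%.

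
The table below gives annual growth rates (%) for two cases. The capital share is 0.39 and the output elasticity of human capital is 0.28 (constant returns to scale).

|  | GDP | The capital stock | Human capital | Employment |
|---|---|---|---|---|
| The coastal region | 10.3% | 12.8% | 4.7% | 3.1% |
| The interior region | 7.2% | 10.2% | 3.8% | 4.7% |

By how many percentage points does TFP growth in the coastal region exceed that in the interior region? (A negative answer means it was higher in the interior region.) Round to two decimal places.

Labor's share = 1 − 0.39 − 0.28 = 0.33.
The coastal region: TFP = 10.3 − 4.992 − 1.316 − 1.023 = 2.969%.
The interior region: TFP = 7.2 − 3.978 − 1.064 − 1.551 = 0.607%.
Difference = 2.969 − (0.607) = 2.362 pp.

2.36 percentage points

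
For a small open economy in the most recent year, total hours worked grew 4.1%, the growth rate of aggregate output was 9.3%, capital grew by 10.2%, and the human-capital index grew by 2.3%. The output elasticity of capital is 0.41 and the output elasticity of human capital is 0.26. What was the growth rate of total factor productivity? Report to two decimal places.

3.17%

Labor's share = 1 − 0.41 − 0.26 = 0.33.
Capital: 0.41 × 10.2 = 4.182 pp.
The human-capital index: 0.26 × 2.3 = 0.598 pp.
Total hours worked: 0.33 × 4.1 = 1.353 pp.
TFP growth = 9.3 − 6.133 = 3.167%.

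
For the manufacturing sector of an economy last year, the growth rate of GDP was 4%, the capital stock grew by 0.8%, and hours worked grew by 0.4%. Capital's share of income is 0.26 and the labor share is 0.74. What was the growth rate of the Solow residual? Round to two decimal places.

The Solow residual growth was 3.50%.

Labor's share = 1 − 0.26 = 0.74.
The capital stock: 0.26 × 0.8 = 0.208 pp.
Hours worked: 0.74 × 0.4 = 0.296 pp.
TFP growth = 4 − 0.504 = 3.496%.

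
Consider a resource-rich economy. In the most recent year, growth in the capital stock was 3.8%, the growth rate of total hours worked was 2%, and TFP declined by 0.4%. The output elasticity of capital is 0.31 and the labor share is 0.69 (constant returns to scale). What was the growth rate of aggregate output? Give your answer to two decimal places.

Labor's share = 1 − 0.31 = 0.69.
The capital stock: 0.31 × 3.8 = 1.178 pp.
Total hours worked: 0.69 × 2 = 1.38 pp.
Output growth = -0.4 + 2.558 = 2.158%.

Aggregate output grew 2.16%.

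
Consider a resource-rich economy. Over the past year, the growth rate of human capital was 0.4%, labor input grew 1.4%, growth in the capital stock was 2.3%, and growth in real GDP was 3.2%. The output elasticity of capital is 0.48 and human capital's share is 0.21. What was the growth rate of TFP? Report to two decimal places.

1.58%

Labor's share = 1 − 0.48 − 0.21 = 0.31.
The capital stock: 0.48 × 2.3 = 1.104 pp.
Human capital: 0.21 × 0.4 = 0.084 pp.
Labor input: 0.31 × 1.4 = 0.434 pp.
TFP growth = 3.2 − 1.622 = 1.578%.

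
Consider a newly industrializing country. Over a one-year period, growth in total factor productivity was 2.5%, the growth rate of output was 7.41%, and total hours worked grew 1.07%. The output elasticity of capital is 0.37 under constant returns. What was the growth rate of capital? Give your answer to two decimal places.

Labor's share = 1 − 0.37 = 0.63.
gY = gA + 0.63×1.07 + 0.37×g.
0.37×g = 7.41 − 2.5 − 0.6741 = 4.2359.
g = 4.2359 / 0.37 = 11.4484%.

Capital growth was 11.45%.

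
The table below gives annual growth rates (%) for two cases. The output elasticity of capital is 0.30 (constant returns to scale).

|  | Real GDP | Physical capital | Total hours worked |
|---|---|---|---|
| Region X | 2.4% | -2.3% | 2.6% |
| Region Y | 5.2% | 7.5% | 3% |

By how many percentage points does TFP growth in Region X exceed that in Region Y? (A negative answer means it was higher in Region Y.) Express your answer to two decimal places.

0.42 percentage points

Labor's share = 1 − 0.3 = 0.7.
Region X: TFP = 2.4 + 0.69 − 1.82 = 1.27%.
Region Y: TFP = 5.2 − 2.25 − 2.1 = 0.85%.
Difference = 1.27 − (0.85) = 0.42 pp.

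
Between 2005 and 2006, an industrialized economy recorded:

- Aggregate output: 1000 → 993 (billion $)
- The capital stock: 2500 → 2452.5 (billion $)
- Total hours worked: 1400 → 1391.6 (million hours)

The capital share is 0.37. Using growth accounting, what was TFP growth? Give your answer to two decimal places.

Aggregate output growth = (993 − 1000) / 1000 = -0.7%.
The capital stock growth = (2452.5 − 2500) / 2500 = -1.9%.
Total hours worked growth = (1391.6 − 1400) / 1400 = -0.6%.
Labor's share = 1 − 0.37 = 0.63.
The capital stock: 0.37 × (-1.9) = -0.703 pp.
Total hours worked: 0.63 × (-0.6) = -0.378 pp.
TFP growth = -0.7 + 1.081 = 0.381%.

TFP growth was 0.38%.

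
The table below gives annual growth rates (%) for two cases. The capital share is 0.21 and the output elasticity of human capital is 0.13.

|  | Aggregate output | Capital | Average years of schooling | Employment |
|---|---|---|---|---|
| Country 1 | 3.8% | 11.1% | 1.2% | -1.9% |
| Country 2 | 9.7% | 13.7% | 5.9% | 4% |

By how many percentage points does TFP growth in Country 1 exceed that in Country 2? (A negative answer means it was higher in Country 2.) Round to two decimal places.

Labor's share = 1 − 0.21 − 0.13 = 0.66.
Country 1: TFP = 3.8 − 2.331 − 0.156 + 1.254 = 2.567%.
Country 2: TFP = 9.7 − 2.877 − 0.767 − 2.64 = 3.416%.
Difference = 2.567 − (3.416) = -0.849 pp.

-0.85 percentage points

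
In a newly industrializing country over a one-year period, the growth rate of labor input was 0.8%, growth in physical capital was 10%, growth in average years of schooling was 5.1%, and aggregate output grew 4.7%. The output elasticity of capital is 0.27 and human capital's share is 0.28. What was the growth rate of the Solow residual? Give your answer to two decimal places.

0.21%

Labor's share = 1 − 0.27 − 0.28 = 0.45.
Physical capital: 0.27 × 10 = 2.7 pp.
Average years of schooling: 0.28 × 5.1 = 1.428 pp.
Labor input: 0.45 × 0.8 = 0.36 pp.
TFP growth = 4.7 − 4.488 = 0.212%.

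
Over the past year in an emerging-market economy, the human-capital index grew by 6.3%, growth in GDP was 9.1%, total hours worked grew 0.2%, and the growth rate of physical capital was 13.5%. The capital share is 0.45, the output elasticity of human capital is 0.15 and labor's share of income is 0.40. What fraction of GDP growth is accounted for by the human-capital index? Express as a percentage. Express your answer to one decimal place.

The human-capital index contributed 0.15 × 6.3 = 0.945 pp.
Share of growth = 0.945 / 9.1 × 100 = 10.385%.

10.4%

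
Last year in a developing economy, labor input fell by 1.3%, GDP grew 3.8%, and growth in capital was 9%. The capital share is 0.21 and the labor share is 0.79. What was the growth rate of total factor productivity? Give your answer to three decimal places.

Labor's share = 1 − 0.21 = 0.79.
Capital: 0.21 × 9 = 1.89 pp.
Labor input: 0.79 × (-1.3) = -1.027 pp.
TFP growth = 3.8 − 0.863 = 2.937%.

2.937%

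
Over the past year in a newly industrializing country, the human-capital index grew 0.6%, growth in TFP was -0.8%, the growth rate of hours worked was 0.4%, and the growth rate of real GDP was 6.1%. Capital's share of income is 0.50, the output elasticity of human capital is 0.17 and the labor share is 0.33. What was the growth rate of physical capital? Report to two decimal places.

Labor's share = 1 − 0.5 − 0.17 = 0.33.
gY = gA + 0.17×0.6 + 0.33×0.4 + 0.5×g.
0.5×g = 6.1 + 0.8 − 0.234 = 6.666.
g = 6.666 / 0.5 = 13.332%.

Physical capital grew 13.33%.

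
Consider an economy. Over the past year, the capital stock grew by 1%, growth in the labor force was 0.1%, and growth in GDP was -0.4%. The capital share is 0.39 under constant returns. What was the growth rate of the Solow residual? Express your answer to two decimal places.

-0.85%

Labor's share = 1 − 0.39 = 0.61.
The capital stock: 0.39 × 1 = 0.39 pp.
The labor force: 0.61 × 0.1 = 0.061 pp.
TFP growth = -0.4 − 0.451 = -0.851%.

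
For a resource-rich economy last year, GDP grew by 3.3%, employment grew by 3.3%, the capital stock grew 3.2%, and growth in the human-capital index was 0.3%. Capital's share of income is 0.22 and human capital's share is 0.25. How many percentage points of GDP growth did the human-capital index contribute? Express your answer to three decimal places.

Contribution = share × growth = 0.25 × 0.3 = 0.075 pp.

0.075 percentage points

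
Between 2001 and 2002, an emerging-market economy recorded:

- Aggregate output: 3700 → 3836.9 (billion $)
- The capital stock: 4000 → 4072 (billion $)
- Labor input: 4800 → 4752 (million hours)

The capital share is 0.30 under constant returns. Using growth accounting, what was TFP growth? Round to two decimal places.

TFP grew 3.86%.

Aggregate output growth = (3836.9 − 3700) / 3700 = 3.7%.
The capital stock growth = (4072 − 4000) / 4000 = 1.8%.
Labor input growth = (4752 − 4800) / 4800 = -1%.
Labor's share = 1 − 0.3 = 0.7.
The capital stock: 0.3 × 1.8 = 0.54 pp.
Labor input: 0.7 × (-1) = -0.7 pp.
TFP growth = 3.7 + 0.16 = 3.86%.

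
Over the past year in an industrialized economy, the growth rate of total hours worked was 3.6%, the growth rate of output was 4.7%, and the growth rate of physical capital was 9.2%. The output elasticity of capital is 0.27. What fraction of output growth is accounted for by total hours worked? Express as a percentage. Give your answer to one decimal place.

Total hours worked accounted for 55.9% of growth.

Labor's share = 1 − 0.27 = 0.73.
Total hours worked contributed 0.73 × 3.6 = 2.628 pp.
Share of growth = 2.628 / 4.7 × 100 = 55.915%.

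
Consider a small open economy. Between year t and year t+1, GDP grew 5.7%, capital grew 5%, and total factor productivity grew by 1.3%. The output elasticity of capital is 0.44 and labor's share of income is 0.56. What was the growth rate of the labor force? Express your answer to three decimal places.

The labor force grew 3.929%.

Labor's share = 1 − 0.44 = 0.56.
gY = gA + 0.44×5 + 0.56×g.
0.56×g = 5.7 − 1.3 − 2.2 = 2.2.
g = 2.2 / 0.56 = 3.92857%.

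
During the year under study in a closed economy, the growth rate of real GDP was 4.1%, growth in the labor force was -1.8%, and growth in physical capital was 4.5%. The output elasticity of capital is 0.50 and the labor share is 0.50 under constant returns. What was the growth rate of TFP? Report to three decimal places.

TFP growth was 2.750%.

Labor's share = 1 − 0.5 = 0.5.
Physical capital: 0.5 × 4.5 = 2.25 pp.
The labor force: 0.5 × (-1.8) = -0.9 pp.
TFP growth = 4.1 − 1.35 = 2.75%.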